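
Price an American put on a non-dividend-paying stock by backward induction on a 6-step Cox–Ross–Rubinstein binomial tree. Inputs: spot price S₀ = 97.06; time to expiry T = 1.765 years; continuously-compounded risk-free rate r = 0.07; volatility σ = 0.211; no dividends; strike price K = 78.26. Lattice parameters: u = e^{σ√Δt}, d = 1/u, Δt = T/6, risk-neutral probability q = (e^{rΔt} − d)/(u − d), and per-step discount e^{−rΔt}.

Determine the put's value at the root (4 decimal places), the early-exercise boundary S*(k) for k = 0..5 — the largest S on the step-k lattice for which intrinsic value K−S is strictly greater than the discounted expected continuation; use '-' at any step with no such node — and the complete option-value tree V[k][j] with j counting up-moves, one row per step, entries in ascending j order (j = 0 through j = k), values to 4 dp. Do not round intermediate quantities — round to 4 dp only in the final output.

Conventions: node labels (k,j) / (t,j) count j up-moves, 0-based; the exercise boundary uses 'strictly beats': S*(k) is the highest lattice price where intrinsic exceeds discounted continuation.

Δt=0.29417, u=1.12125, d=0.89187, q=0.56212, disc=e^(-rΔt)=0.97962
k=6 terminal: V=max(K-S,0) → 29.4133 16.8503 1.0562 0.0000 0.0000 0.0000 0.0000
k=5: j=0 S=54.7692 intr=23.4908 cont=21.8958 V=23.4908[EX]; j=1 S=68.8554 intr=9.4046 cont=7.8096 V=9.4046[EX]; j=2 S=86.5644 intr=0.0000 cont=0.4531 V=0.4531[hold]; j=3 S=108.8281 intr=0.0000 cont=0.0000 V=0.0000[hold]; j=4 S=136.8178 intr=0.0000 cont=0.0000 V=0.0000[hold]; j=5 S=172.0063 intr=0.0000 cont=0.0000 V=0.0000[hold]  S*(5)=68.8554
k=4: j=0 S=61.4097 intr=16.8503 cont=15.2553 V=16.8503[EX]; j=1 S=77.2038 intr=1.0562 cont=4.2836 V=4.2836[hold]; j=2 S=97.0600 intr=0.0000 cont=0.1943 V=0.1943[hold]; j=3 S=122.0231 intr=0.0000 cont=0.0000 V=0.0000[hold]; j=4 S=153.4064 intr=0.0000 cont=0.0000 V=0.0000[hold]  S*(4)=61.4097
k=3: j=0 S=68.8554 intr=9.4046 cont=9.5868 V=9.5868[hold]; j=1 S=86.5644 intr=0.0000 cont=1.9445 V=1.9445[hold]; j=2 S=108.8281 intr=0.0000 cont=0.0834 V=0.0834[hold]; j=3 S=136.8178 intr=0.0000 cont=0.0000 V=0.0000[hold]  S*(3)=-
k=2: j=0 S=77.2038 intr=1.0562 cont=5.1831 V=5.1831[hold]; j=1 S=97.0600 intr=0.0000 cont=0.8800 V=0.8800[hold]; j=2 S=122.0231 intr=0.0000 cont=0.0358 V=0.0358[hold]  S*(2)=-
k=1: j=0 S=86.5644 intr=0.0000 cont=2.7079 V=2.7079[hold]; j=1 S=108.8281 intr=0.0000 cont=0.3972 V=0.3972[hold]  S*(1)=-
k=0: j=0 S=97.0600 intr=0.0000 cont=1.3803 V=1.3803[hold]  S*(0)=-

price = 1.3803
boundary = - - - - 61.4097 68.8554
tree:
1.3803
2.7079 0.3972
5.1831 0.8800 0.0358
9.5868 1.9445 0.0834 0.0000
16.8503 4.2836 0.1943 0.0000 0.0000
23.4908 9.4046 0.4531 0.0000 0.0000 0.0000
29.4133 16.8503 1.0562 0.0000 0.0000 0.0000 0.0000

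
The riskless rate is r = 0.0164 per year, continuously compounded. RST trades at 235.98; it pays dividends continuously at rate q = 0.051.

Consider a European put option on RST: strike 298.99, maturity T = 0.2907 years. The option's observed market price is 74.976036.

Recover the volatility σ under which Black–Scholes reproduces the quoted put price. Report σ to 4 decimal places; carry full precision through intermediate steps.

sigma = 0.5777

At σ = 0.5777 the Black–Scholes value reproduces the quote:
σ√T = 0.5777·√0.2907 = 0.311476
d₁ = (ln(S/K) + (r−q+σ²/2)T) / (σ√T) = (ln(235.98/298.99) + (0.0164−0.051+0.5777²/2)·0.2907) / 0.311476 = (-0.236663 + 0.038450) / 0.311476 = -0.636365
d₂ = d₁ − σ√T = -0.636365 − 0.311476 = -0.947841
e^{−rT} = 0.995244
e^{−qT} = 0.985284
N(−d₁) = 0.737731,  N(−d₂) = 0.828395
V = K·e^{−rT}·N(−d₂) − S·e^{−qT}·N(−d₁) = 246.503773 − 171.527738 = 74.976036 (matching the quote); vega is positive throughout, so no other σ reproduces this price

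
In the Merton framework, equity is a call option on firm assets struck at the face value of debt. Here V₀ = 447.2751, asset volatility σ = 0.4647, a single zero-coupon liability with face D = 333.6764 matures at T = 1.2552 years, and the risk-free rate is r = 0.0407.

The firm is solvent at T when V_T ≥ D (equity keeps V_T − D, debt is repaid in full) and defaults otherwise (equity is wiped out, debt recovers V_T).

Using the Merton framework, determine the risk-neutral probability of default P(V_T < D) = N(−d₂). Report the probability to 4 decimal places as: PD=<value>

PD=0.3444

With assets at 447.2751 and a single debt payment of 333.6764 at 1.2552 years:
d₁ = [ln(V₀/D) + (r + σ²/2)T] / (σ√T)
   = [ln(447.2751/333.6764) + (0.0407 + 0.5·0.4647²)·1.2552] / (0.4647·√1.2552)
   = [0.293002 + 0.186614] / 0.520630 = 0.921224
d₂ = d₁ − σ√T = 0.921224 − 0.520630 = 0.400594
risk-neutral PD = N(−d₂) = N(-0.400594) = 0.344360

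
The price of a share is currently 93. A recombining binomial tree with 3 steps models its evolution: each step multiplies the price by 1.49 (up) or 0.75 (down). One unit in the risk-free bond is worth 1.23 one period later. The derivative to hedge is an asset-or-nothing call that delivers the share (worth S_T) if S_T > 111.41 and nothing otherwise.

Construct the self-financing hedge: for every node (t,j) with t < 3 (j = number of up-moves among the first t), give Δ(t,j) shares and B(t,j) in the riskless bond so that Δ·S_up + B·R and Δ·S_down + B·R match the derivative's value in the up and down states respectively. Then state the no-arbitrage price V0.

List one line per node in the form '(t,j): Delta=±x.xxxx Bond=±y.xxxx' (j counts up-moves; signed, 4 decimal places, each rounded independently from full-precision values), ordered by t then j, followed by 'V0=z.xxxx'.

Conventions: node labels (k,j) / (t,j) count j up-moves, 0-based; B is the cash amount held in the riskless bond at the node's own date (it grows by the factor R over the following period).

Risk-neutral probability p* = (R−d)/(u−d) = (1.23−0.75)/(1.49−0.75) = 0.6486.
Expiry values: V(3,0)=0.0000, V(3,1)=0.0000, V(3,2)=154.8520, V(3,3)=307.6393
Node (2,0) S=52.3125: V=(p*·0.0000+(1−p*)·0.0000)/1.23=0.0000; Δ=(0.0000−0.0000)/(77.9456−39.2344)=0.0000; B=V−Δ·S=0.0000
Node (2,1) S=103.9275: V=(p*·154.8520+(1−p*)·0.0000)/1.23=81.6622; Δ=(154.8520−0.0000)/(154.8520−77.9456)=2.0135; B=V−Δ·S=-127.5972
Node (2,2) S=206.4693: V=(p*·307.6393+(1−p*)·154.8520)/1.23=206.4693; Δ=(307.6393−154.8520)/(307.6393−154.8520)=1.0000; B=V−Δ·S=0.0000
Node (1,0) S=69.7500: V=(p*·81.6622+(1−p*)·0.0000)/1.23=43.0651; Δ=(81.6622−0.0000)/(103.9275−52.3125)=1.5821; B=V−Δ·S=-67.2892
Node (1,1) S=138.5700: V=(p*·206.4693+(1−p*)·81.6622)/1.23=132.2099; Δ=(206.4693−81.6622)/(206.4693−103.9275)=1.2171; B=V−Δ·S=-36.4483
Node (0,0) S=93.0000: V=(p*·132.2099+(1−p*)·43.0651)/1.23=82.0234; Δ=(132.2099−43.0651)/(138.5700−69.7500)=1.2953; B=V−Δ·S=-38.4425
Sanity check at the root: Δ(0,0)·S0 + B(0,0) reproduces V0 = 82.0234.

(0,0): Delta=1.2953 Bond=-38.4425
(1,0): Delta=1.5821 Bond=-67.2892
(1,1): Delta=1.2171 Bond=-36.4483
(2,0): Delta=0.0000 Bond=0.0000
(2,1): Delta=2.0135 Bond=-127.5972
(2,2): Delta=1.0000 Bond=0.0000
V0=82.0234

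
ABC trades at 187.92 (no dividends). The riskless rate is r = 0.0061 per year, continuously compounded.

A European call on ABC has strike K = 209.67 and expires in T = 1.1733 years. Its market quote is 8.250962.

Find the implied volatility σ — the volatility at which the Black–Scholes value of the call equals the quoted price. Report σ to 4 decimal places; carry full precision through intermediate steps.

At σ = 0.1925 the Black–Scholes value reproduces the quote:
σ√T = 0.1925·√1.1733 = 0.208514
d₁ = (ln(S/K) + (r+σ²/2)T) / (σ√T) = (ln(187.92/209.67) + (0.0061+0.1925²/2)·1.1733) / 0.208514 = (-0.109519 + 0.028896) / 0.208514 = -0.386652
d₂ = d₁ − σ√T = -0.386652 − 0.208514 = -0.595166
e^{−rT} = 0.992868
N(d₁) = 0.349507,  N(d₂) = 0.275866
V = S·N(d₁) − K·e^{−rT}·N(d₂) = 65.679348 − 57.428386 = 8.250962 (matching the quote); vega is positive throughout, so no other σ reproduces this price

sigma = 0.1925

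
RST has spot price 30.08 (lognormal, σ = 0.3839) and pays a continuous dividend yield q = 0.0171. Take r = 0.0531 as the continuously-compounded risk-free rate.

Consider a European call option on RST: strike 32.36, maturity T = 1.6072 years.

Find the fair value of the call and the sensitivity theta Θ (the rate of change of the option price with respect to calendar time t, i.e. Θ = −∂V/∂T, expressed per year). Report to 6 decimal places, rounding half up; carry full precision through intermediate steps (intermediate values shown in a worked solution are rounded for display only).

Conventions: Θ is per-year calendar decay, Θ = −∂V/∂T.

σ√T = 0.3839·√1.6072 = 0.486691
d₁ = (ln(S/K) + (r−q+σ²/2)T) / (σ√T) = (ln(30.08/32.36) + (0.0531−0.0171+0.3839²/2)·1.6072) / 0.486691 = (-0.073063 + 0.176293) / 0.486691 = 0.212107
d₂ = d₁ − σ√T = 0.212107 − 0.486691 = -0.274584
e^{−rT} = 0.918198
e^{−qT} = 0.972891
N(d₁) = 0.583988,  N(d₂) = 0.391818
Call price V = S·e^{−qT}·N(d₁) − K·e^{−rT}·N(d₂) = 17.090162 − 11.642045 = 5.448117
φ(d₁) = (1/√(2π))·e^{−d₁²/2} = 0.390068
Θ = −S·e^{−qT}·φ(d₁)·σ/(2√T) + q·S·e^{−qT}·N(d₁) − r·K·e^{−rT}·N(d₂) = −1.728367 + 0.292242 − 0.618193 = -2.054318

price = 5.448117
Θ = -2.054318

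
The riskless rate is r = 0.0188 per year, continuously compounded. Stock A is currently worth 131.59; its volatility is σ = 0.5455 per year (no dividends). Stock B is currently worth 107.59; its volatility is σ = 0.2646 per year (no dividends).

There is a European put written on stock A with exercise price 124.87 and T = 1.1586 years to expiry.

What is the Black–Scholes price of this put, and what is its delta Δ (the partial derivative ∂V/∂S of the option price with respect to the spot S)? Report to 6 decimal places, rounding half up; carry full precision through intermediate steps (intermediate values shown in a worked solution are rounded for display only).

price = 24.822346
Δ = -0.337260

σ√T = 0.5455·√1.1586 = 0.587167
d₁ = (ln(S/K) + (r+σ²/2)T) / (σ√T) = (ln(131.59/124.87) + (0.0188+0.5455²/2)·1.1586) / 0.587167 = (0.052418 + 0.194164) / 0.587167 = 0.419952
d₂ = d₁ − σ√T = 0.419952 − 0.587167 = -0.167215
e^{−rT} = 0.978454
N(−d₁) = 0.337260,  N(−d₂) = 0.566399
Put price V = K·e^{−rT}·N(−d₂) − S·N(−d₁) = 69.202418 − 44.380072 = 24.822346
Δ = −N(−d₁) = -0.337260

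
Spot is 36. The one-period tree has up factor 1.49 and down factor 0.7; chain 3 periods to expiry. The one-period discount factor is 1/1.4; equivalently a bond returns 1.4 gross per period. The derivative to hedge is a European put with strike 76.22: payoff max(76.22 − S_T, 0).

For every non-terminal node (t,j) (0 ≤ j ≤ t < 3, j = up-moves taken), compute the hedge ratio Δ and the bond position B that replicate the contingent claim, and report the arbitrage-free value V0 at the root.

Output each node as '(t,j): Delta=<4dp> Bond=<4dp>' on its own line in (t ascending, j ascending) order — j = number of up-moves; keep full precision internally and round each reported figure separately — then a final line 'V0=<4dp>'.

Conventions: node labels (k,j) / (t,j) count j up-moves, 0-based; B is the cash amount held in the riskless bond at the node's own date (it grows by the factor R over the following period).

(0,0): Delta=-0.3962 Bond=16.9091
(1,0): Delta=-1.0000 Bond=38.8878
(1,1): Delta=-0.3598 Bond=21.7166
(2,0): Delta=-1.0000 Bond=54.4429
(2,1): Delta=-1.0000 Bond=54.4429
(2,2): Delta=-0.3211 Bond=27.3124
V0=2.6448

The replicating-portfolio and risk-neutral prices coincide; use p* = (1.4−0.7)/(1.49−0.7) = 0.8861 for the latter.
Payoffs at expiry: V(3,0)=63.8720, V(3,1)=49.9364, V(3,2)=20.2735, V(3,3)=0.0000
Node (2,0) S=17.6400: V=(p*·49.9364+(1−p*)·63.8720)/1.4=36.8029; Δ=(49.9364−63.8720)/(26.2836−12.3480)=-1.0000; B=V−Δ·S=54.4429
Node (2,1) S=37.5480: V=(p*·20.2735+(1−p*)·49.9364)/1.4=16.8949; Δ=(20.2735−49.9364)/(55.9465−26.2836)=-1.0000; B=V−Δ·S=54.4429
Node (2,2) S=79.9236: V=(p*·0.0000+(1−p*)·20.2735)/1.4=1.6497; Δ=(0.0000−20.2735)/(119.0862−55.9465)=-0.3211; B=V−Δ·S=27.3124
Node (1,0) S=25.2000: V=(p*·16.8949+(1−p*)·36.8029)/1.4=13.6878; Δ=(16.8949−36.8029)/(37.5480−17.6400)=-1.0000; B=V−Δ·S=38.8878
Node (1,1) S=53.6400: V=(p*·1.6497+(1−p*)·16.8949)/1.4=2.4189; Δ=(1.6497−16.8949)/(79.9236−37.5480)=-0.3598; B=V−Δ·S=21.7166
Node (0,0) S=36.0000: V=(p*·2.4189+(1−p*)·13.6878)/1.4=2.6448; Δ=(2.4189−13.6878)/(53.6400−25.2000)=-0.3962; B=V−Δ·S=16.9091
Sanity check at the root: Δ(0,0)·S0 + B(0,0) reproduces V0 = 2.6448.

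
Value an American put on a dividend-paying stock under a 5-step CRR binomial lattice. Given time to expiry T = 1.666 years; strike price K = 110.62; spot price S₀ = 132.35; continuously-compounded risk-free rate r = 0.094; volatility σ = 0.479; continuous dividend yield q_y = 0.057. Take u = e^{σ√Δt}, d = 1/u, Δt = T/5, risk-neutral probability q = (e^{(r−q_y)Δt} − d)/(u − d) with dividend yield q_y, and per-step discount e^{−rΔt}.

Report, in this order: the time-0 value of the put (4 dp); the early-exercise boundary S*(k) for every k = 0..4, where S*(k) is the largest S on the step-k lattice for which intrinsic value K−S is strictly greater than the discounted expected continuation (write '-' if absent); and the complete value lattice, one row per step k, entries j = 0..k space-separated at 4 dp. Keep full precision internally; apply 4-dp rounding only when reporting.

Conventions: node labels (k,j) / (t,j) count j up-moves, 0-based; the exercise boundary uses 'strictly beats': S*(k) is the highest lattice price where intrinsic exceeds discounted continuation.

Δt=0.33320  u=1.31850  d=0.75844  q=0.45346  discount=0.96916
step 5 (expiry): payoffs max(K−S,0) = 77.4060 52.8792 10.2409 0.0000 0.0000 0.0000
step 4: (k=4,j=0): S=43.7927, K−S=66.8273, hold=64.2401 ⇒ V=66.8273 exercise | (k=4,j=1): S=76.1313, K−S=34.4887, hold=32.5100 ⇒ V=34.4887 exercise | (k=4,j=2): S=132.3500, K−S=0.0000, hold=5.4244 ⇒ V=5.4244 continue | (k=4,j=3): S=230.0832, K−S=0.0000, hold=0.0000 ⇒ V=0.0000 continue | (k=4,j=4): S=399.9869, K−S=0.0000, hold=0.0000 ⇒ V=0.0000 continue  boundary S*=76.1313
step 3: (k=3,j=0): S=57.7408, K−S=52.8792, hold=50.5545 ⇒ V=52.8792 exercise | (k=3,j=1): S=100.3791, K−S=10.2409, hold=20.6521 ⇒ V=20.6521 continue | (k=3,j=2): S=174.5036, K−S=0.0000, hold=2.8732 ⇒ V=2.8732 continue | (k=3,j=3): S=303.3649, K−S=0.0000, hold=0.0000 ⇒ V=0.0000 continue  boundary S*=57.7408
step 2: (k=2,j=0): S=76.1313, K−S=34.4887, hold=37.0855 ⇒ V=37.0855 continue | (k=2,j=1): S=132.3500, K−S=0.0000, hold=12.2018 ⇒ V=12.2018 continue | (k=2,j=2): S=230.0832, K−S=0.0000, hold=1.5219 ⇒ V=1.5219 continue  boundary S*=-
step 1: (k=1,j=0): S=100.3791, K−S=10.2409, hold=25.0061 ⇒ V=25.0061 continue | (k=1,j=1): S=174.5036, K−S=0.0000, hold=7.1320 ⇒ V=7.1320 continue  boundary S*=-
step 0: (k=0,j=0): S=132.3500, K−S=0.0000, hold=16.3797 ⇒ V=16.3797 continue  boundary S*=-

price = 16.3797
boundary = - - - 57.7408 76.1313
tree:
16.3797
25.0061 7.1320
37.0855 12.2018 1.5219
52.8792 20.6521 2.8732 0.0000
66.8273 34.4887 5.4244 0.0000 0.0000
77.4060 52.8792 10.2409 0.0000 0.0000 0.0000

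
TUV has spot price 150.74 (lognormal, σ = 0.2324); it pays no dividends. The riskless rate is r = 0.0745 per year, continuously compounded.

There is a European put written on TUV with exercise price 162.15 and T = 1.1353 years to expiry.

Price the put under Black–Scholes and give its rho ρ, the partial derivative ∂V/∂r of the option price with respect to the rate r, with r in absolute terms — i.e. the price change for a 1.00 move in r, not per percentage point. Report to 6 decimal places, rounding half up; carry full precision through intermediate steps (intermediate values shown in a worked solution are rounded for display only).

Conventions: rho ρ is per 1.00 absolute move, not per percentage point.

σ√T = 0.2324·√1.1353 = 0.247623
d₁ = (ln(S/K) + (r+σ²/2)T) / (σ√T) = (ln(150.74/162.15) + (0.0745+0.2324²/2)·1.1353) / 0.247623 = (-0.072965 + 0.115238) / 0.247623 = 0.170716
d₂ = d₁ − σ√T = 0.170716 − 0.247623 = -0.076908
e^{−rT} = 0.918898
N(−d₁) = 0.432224,  N(−d₂) = 0.530651
Put price V = K·e^{−rT}·N(−d₂) − S·N(−d₁) = 79.066731 − 65.153400 = 13.913331
ρ = −K·T·e^{−rT}·N(−d₂) = -89.764460

price = 13.913331
ρ = -89.764460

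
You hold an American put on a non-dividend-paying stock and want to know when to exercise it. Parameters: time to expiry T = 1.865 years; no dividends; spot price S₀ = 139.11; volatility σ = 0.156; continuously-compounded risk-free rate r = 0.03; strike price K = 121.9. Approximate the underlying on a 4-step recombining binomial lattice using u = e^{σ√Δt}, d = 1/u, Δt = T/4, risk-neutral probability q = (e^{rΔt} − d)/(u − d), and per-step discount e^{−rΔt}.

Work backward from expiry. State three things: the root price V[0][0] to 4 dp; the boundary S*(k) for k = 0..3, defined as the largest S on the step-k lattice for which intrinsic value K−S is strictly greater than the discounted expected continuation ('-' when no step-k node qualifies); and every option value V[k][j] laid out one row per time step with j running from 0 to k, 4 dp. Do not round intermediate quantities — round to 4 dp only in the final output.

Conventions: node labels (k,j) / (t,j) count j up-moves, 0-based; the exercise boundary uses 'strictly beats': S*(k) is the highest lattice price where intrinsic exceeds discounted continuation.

Δt=0.46625, u=1.11240, d=0.89896, q=0.53939, disc=e^(-rΔt)=0.98611
k=4 terminal: V=max(K-S,0) → 31.0525 9.4821 0.0000 0.0000 0.0000
k=3: j=0 S=101.0588 intr=20.8412 cont=19.1480 V=20.8412[EX]; j=1 S=125.0538 intr=0.0000 cont=4.3069 V=4.3069[hold]; j=2 S=154.7461 intr=0.0000 cont=0.0000 V=0.0000[hold]; j=3 S=191.4884 intr=0.0000 cont=0.0000 V=0.0000[hold]  S*(3)=101.0588
k=2: j=0 S=112.4179 intr=9.4821 cont=11.7572 V=11.7572[hold]; j=1 S=139.1100 intr=0.0000 cont=1.9562 V=1.9562[hold]; j=2 S=172.1397 intr=0.0000 cont=0.0000 V=0.0000[hold]  S*(2)=-
k=1: j=0 S=125.0538 intr=0.0000 cont=6.3808 V=6.3808[hold]; j=1 S=154.7461 intr=0.0000 cont=0.8886 V=0.8886[hold]  S*(1)=-
k=0: j=0 S=139.1100 intr=0.0000 cont=3.3709 V=3.3709[hold]  S*(0)=-

price = 3.3709
boundary = - - - 101.0588
tree:
3.3709
6.3808 0.8886
11.7572 1.9562 0.0000
20.8412 4.3069 0.0000 0.0000
31.0525 9.4821 0.0000 0.0000 0.0000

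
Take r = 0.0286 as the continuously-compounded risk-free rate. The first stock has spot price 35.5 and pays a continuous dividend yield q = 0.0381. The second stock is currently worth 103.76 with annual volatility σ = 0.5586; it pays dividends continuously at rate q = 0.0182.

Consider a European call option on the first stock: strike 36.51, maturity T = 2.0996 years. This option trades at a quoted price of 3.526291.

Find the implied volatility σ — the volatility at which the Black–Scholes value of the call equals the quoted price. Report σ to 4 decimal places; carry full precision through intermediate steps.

sigma = 0.2217

At σ = 0.2217 the Black–Scholes value reproduces the quote:
σ√T = 0.2217·√2.0996 = 0.321243
d₁ = (ln(S/K) + (r−q+σ²/2)T) / (σ√T) = (ln(35.5/36.51) + (0.0286−0.0381+0.2217²/2)·2.0996) / 0.321243 = (-0.028053 + 0.031652) / 0.321243 = 0.011203
d₂ = d₁ − σ√T = 0.011203 − 0.321243 = -0.310040
e^{−rT} = 0.941719
e^{−qT} = 0.923121
N(d₁) = 0.504469,  N(d₂) = 0.378265
V = S·e^{−qT}·N(d₁) − K·e^{−rT}·N(d₂) = 16.531863 − 13.005572 = 3.526291 (matching the quote); vega is positive throughout, so no other σ reproduces this price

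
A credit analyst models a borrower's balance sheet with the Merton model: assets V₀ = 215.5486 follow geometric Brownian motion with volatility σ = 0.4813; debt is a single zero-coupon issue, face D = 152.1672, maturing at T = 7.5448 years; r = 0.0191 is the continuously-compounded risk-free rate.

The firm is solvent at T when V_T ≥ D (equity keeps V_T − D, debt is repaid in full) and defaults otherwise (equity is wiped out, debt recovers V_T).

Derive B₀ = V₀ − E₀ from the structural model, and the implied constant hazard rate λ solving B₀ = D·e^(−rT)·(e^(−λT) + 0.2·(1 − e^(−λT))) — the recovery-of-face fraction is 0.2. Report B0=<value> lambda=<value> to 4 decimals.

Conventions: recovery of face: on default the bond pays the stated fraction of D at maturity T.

B0=83.3960 lambda=0.0814

Work the structural quantities from V₀ = 215.5486 against face 152.1672:
d₁ = [ln(V₀/D) + (r + σ²/2)T] / (σ√T)
   = [ln(215.5486/152.1672) + (0.0191 + 0.5·0.4813²)·7.5448] / (0.4813·√7.5448)
   = [0.348206 + 1.017981] / 1.322025 = 1.033405
d₂ = d₁ − σ√T = 1.033405 − 1.322025 = -0.288620
N(d₁) = 0.849293,  N(d₂) = 0.386436,  e^(−rT) = 0.865796
E₀ = V₀·N(d₁) − D·e^(−rT)·N(d₂)
   = 215.5486·0.849293 − 152.1672·0.865796·0.386436 = 132.152554
B₀ = V₀ − E₀ = 215.5486 − 132.152554 = 83.396046
e^(−λT) = (B₀·e^(rT)/D − 0.2)/(1 − 0.2) = (83.3960·1.155006/152.1672 − 0.2)/0.8 = 0.54125868
λ = −ln(0.54125868)/7.5448 = 0.081362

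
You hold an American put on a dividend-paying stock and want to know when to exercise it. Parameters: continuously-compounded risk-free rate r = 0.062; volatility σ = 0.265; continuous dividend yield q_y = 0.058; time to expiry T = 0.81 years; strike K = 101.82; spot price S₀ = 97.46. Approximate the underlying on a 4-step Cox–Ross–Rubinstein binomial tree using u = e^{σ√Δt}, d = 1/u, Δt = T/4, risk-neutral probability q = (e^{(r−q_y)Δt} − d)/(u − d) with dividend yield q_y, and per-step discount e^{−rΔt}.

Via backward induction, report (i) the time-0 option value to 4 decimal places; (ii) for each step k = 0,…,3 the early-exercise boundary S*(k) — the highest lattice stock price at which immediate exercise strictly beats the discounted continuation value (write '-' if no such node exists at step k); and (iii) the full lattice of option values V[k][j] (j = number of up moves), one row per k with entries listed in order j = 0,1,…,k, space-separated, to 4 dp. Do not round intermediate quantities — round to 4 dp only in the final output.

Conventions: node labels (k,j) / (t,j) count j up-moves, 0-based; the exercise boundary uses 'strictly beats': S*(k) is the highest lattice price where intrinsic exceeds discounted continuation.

price = 11.4105
boundary = - - 76.7798 86.5041
tree:
11.4105
17.2358 5.2406
25.0402 9.0215 1.1781
33.6713 15.3159 2.2664 0.0000
41.3322 25.0402 4.3600 0.0000 0.0000

Δt=0.20250, u=1.12665, d=0.88759, q=0.47361, disc=e^(-rΔt)=0.98752
k=4 terminal: V=max(K-S,0) → 41.3322 25.0402 4.3600 0.0000 0.0000
k=3: j=0 S=68.1487 intr=33.6713 cont=33.1967 V=33.6713[EX]; j=1 S=86.5041 intr=15.3159 cont=15.0556 V=15.3159[EX]; j=2 S=109.8035 intr=0.0000 cont=2.2664 V=2.2664[hold]; j=3 S=139.3783 intr=0.0000 cont=0.0000 V=0.0000[hold]  S*(3)=86.5041
k=2: j=0 S=76.7798 intr=25.0402 cont=24.6663 V=25.0402[EX]; j=1 S=97.4600 intr=4.3600 cont=9.0215 V=9.0215[hold]; j=2 S=123.7102 intr=0.0000 cont=1.1781 V=1.1781[hold]  S*(2)=76.7798
k=1: j=0 S=86.5041 intr=15.3159 cont=17.2358 V=17.2358[hold]; j=1 S=109.8035 intr=0.0000 cont=5.2406 V=5.2406[hold]  S*(1)=-
k=0: j=0 S=97.4600 intr=4.3600 cont=11.4105 V=11.4105[hold]  S*(0)=-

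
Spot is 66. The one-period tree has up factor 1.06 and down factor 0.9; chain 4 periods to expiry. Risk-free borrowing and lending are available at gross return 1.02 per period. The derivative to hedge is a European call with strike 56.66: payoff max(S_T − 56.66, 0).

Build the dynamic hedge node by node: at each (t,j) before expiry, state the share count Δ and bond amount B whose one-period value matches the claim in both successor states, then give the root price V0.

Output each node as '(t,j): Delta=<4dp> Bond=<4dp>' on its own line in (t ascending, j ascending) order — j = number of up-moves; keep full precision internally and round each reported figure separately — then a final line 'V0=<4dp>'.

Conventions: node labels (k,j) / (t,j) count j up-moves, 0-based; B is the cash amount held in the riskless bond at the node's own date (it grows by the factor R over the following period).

(0,0): Delta=0.9183 Bond=-46.6564
(1,0): Delta=0.7367 Bond=-36.8064
(1,1): Delta=0.9696 Bond=-51.1839
(2,0): Delta=0.2929 Bond=-13.8178
(2,1): Delta=0.8623 Bond=-45.4508
(2,2): Delta=1.0000 Bond=-54.4598
(3,0): Delta=0.0000 Bond=0.0000
(3,1): Delta=0.3758 Bond=-18.7922
(3,2): Delta=1.0000 Bond=-55.5490
(3,3): Delta=1.0000 Bond=-55.5490
V0=13.9482

Under the risk-neutral measure, an up-move has probability p* = (R−d)/(u−d) = 0.7500 and values discount at R = 1.02.
Payoffs at expiry: V(4,0)=0.0000, V(4,1)=0.0000, V(4,2)=3.4077, V(4,3)=14.0864, V(4,4)=26.6635
  t=3,j=0: stock 48.1140 → up 51.0008 (V=0.0000), down 43.3026 (V=0.0000). Price 0.0000; hedge Δ=0.0000, bond B=0.0000.
  t=3,j=1: stock 56.6676 → up 60.0677 (V=3.4077), down 51.0008 (V=0.0000). Price 2.5056; hedge Δ=0.3758, bond B=-18.7922.
  t=3,j=2: stock 66.7418 → up 70.7464 (V=14.0864), down 60.0677 (V=3.4077). Price 11.1928; hedge Δ=1.0000, bond B=-55.5490.
  t=3,j=3: stock 78.6071 → up 83.3235 (V=26.6635), down 70.7464 (V=14.0864). Price 23.0580; hedge Δ=1.0000, bond B=-55.5490.
  t=2,j=0: stock 53.4600 → up 56.6676 (V=2.5056), down 48.1140 (V=0.0000). Price 1.8424; hedge Δ=0.2929, bond B=-13.8178.
  t=2,j=1: stock 62.9640 → up 66.7418 (V=11.1928), down 56.6676 (V=2.5056). Price 8.8441; hedge Δ=0.8623, bond B=-45.4508.
  t=2,j=2: stock 74.1576 → up 78.6071 (V=23.0580), down 66.7418 (V=11.1928). Price 19.6978; hedge Δ=1.0000, bond B=-54.4598.
  t=1,j=0: stock 59.4000 → up 62.9640 (V=8.8441), down 53.4600 (V=1.8424). Price 6.9546; hedge Δ=0.7367, bond B=-36.8064.
  t=1,j=1: stock 69.9600 → up 74.1576 (V=19.6978), down 62.9640 (V=8.8441). Price 16.6513; hedge Δ=0.9696, bond B=-51.1839.
  t=0,j=0: stock 66.0000 → up 69.9600 (V=16.6513), down 59.4000 (V=6.9546). Price 13.9482; hedge Δ=0.9183, bond B=-46.6564.
As a check, the time-0 holding Δ(0,0)·S0 + B(0,0) comes to 13.9482 — exactly V0.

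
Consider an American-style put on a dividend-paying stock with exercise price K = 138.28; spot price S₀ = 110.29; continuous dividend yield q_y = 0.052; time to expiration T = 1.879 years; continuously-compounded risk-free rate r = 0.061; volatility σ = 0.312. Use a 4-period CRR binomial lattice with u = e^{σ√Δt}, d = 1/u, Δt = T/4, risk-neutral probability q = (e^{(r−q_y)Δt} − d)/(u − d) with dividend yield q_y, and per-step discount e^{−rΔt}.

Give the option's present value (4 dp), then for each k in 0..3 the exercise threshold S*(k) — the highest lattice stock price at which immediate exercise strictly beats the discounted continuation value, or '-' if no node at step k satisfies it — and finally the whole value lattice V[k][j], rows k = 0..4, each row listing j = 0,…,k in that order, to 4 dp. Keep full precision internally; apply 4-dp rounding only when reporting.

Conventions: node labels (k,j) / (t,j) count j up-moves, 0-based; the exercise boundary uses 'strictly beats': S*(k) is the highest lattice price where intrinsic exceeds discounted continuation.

price = 35.2975
boundary = - - 71.9114 89.0567
tree:
35.2975
49.4900 20.6527
66.3686 32.5515 7.8054
80.2132 49.2233 14.7808 0.0000
91.3923 66.3686 27.9900 0.0000 0.0000

Δt=0.46975, u=1.23842, d=0.80748, q=0.45657, disc=e^(-rΔt)=0.97175
k=4 terminal: V=max(K-S,0) → 91.3923 66.3686 27.9900 0.0000 0.0000
k=3: j=0 S=58.0668 intr=80.2132 cont=77.7082 V=80.2132[EX]; j=1 S=89.0567 intr=49.2233 cont=47.4661 V=49.2233[EX]; j=2 S=136.5858 intr=1.6942 cont=14.7808 V=14.7808[hold]; j=3 S=209.4807 intr=0.0000 cont=0.0000 V=0.0000[hold]  S*(3)=89.0567
k=2: j=0 S=71.9114 intr=66.3686 cont=64.1978 V=66.3686[EX]; j=1 S=110.2900 intr=27.9900 cont=32.5515 V=32.5515[hold]; j=2 S=169.1511 intr=0.0000 cont=7.8054 V=7.8054[hold]  S*(2)=71.9114
k=1: j=0 S=89.0567 intr=49.2233 cont=49.4900 V=49.4900[hold]; j=1 S=136.5858 intr=1.6942 cont=20.6527 V=20.6527[hold]  S*(1)=-
k=0: j=0 S=110.2900 intr=27.9900 cont=35.2975 V=35.2975[hold]  S*(0)=-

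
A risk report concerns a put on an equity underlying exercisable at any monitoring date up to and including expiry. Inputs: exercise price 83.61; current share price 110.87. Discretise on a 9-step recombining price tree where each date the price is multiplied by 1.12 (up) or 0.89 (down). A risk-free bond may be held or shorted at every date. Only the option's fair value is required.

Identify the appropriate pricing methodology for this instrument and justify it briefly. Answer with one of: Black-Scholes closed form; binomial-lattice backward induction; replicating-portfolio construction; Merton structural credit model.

framework: binomial-lattice backward induction

Key observation: with exercise allowed before expiry on a discrete up/down model (9 steps from spot 110.87), the strike-83.61 put's value must be rolled back through the tree testing early exercise at each node.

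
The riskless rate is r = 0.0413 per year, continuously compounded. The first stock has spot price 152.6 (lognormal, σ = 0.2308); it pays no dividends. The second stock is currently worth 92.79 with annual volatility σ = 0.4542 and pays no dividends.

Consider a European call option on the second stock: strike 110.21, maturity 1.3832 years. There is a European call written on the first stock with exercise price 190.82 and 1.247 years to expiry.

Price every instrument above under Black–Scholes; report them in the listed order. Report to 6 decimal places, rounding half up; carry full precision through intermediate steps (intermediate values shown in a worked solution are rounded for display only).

[the second stock call K=110.21]
σ√T = 0.4542·√1.3832 = 0.534182
d₁ = (ln(S/K) + (r+σ²/2)T) / (σ√T) = (ln(92.79/110.21) + (0.0413+0.4542²/2)·1.3832) / 0.534182 = (-0.172049 + 0.199802) / 0.534182 = 0.051954
d₂ = d₁ − σ√T = 0.051954 − 0.534182 = -0.482229
e^{−rT} = 0.944475
N(d₁) = 0.520717,  N(d₂) = 0.314822
price = S·N(d₁) − K·e^{−rT}·N(d₂) = 48.317356 − 32.769982 = 15.547374
[the first stock call K=190.82]
σ√T = 0.2308·√1.247 = 0.257732
d₁ = (ln(S/K) + (r+σ²/2)T) / (σ√T) = (ln(152.6/190.82) + (0.0413+0.2308²/2)·1.247) / 0.257732 = (-0.223510 + 0.084714) / 0.257732 = -0.538529
d₂ = d₁ − σ√T = -0.538529 − 0.257732 = -0.796261
e^{−rT} = 0.949803
N(d₁) = 0.295106,  N(d₂) = 0.212940
price = S·N(d₁) − K·e^{−rT}·N(d₂) = 45.033171 − 38.593543 = 6.439628

price(the second stock call K=110.21) = 15.547374
price(the first stock call K=190.82) = 6.439628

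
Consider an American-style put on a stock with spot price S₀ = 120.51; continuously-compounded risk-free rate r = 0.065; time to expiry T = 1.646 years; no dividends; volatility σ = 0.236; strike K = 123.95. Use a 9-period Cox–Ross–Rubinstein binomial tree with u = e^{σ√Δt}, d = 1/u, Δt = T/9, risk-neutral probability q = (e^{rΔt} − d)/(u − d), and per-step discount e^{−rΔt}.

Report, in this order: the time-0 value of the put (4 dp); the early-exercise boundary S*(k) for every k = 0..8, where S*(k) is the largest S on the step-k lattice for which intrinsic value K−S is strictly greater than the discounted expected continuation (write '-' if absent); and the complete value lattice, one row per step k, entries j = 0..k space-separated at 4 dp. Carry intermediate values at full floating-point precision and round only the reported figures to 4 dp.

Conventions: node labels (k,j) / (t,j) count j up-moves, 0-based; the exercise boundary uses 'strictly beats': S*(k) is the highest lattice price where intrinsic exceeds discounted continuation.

price = 11.7199
boundary = - - 98.4826 89.0282 98.4826 89.0282 98.4826 89.0282 98.4826
tree:
11.7199
17.5389 6.9030
25.4674 11.0110 3.4717
34.9218 17.0415 5.9936 1.3482
43.4686 25.4674 10.0683 2.5710 0.3110
51.1948 34.9218 16.3520 4.8088 0.6753 0.0000
58.1794 43.4686 25.4674 8.7615 1.4662 0.0000 0.0000
64.4934 51.1948 34.9218 15.3765 3.1836 0.0000 0.0000 0.0000
70.2013 58.1794 43.4686 25.4674 6.9125 0.0000 0.0000 0.0000 0.0000
75.3612 64.4934 51.1948 34.9218 15.0090 0.0000 0.0000 0.0000 0.0000 0.0000

params: Δt=0.18289 u=1.10620 d=0.90400 q=0.53393 e^(-rΔt)=0.98818
t_9 payoffs: 75.3612 64.4934 51.1948 34.9218 15.0090 0.0000 0.0000 0.0000 0.0000 0.0000
t_8: node(8,0) S=53.7487 payoff=70.2013 vs cont=68.7365 → 70.2013 [stop]  node(8,1) S=65.7706 payoff=58.1794 vs cont=56.7146 → 58.1794 [stop]  node(8,2) S=80.4814 payoff=43.4686 vs cont=42.0038 → 43.4686 [stop]  node(8,3) S=98.4826 payoff=25.4674 vs cont=24.0027 → 25.4674 [stop]  node(8,4) S=120.5100 payoff=3.4400 vs cont=6.9125 → 6.9125 [wait]  node(8,5) S=147.4643 payoff=0.0000 vs cont=0.0000 → 0.0000 [wait]  node(8,6) S=180.4474 payoff=0.0000 vs cont=0.0000 → 0.0000 [wait]  node(8,7) S=220.8077 payoff=0.0000 vs cont=0.0000 → 0.0000 [wait]  node(8,8) S=270.1954 payoff=0.0000 vs cont=0.0000 → 0.0000 [wait]  ⇒ S*(8)=98.4826
t_7: node(7,0) S=59.4566 payoff=64.4934 vs cont=63.0286 → 64.4934 [stop]  node(7,1) S=72.7552 payoff=51.1948 vs cont=49.7301 → 51.1948 [stop]  node(7,2) S=89.0282 payoff=34.9218 vs cont=33.4571 → 34.9218 [stop]  node(7,3) S=108.9410 payoff=15.0090 vs cont=15.3765 → 15.3765 [wait]  node(7,4) S=133.3076 payoff=0.0000 vs cont=3.1836 → 3.1836 [wait]  node(7,5) S=163.1243 payoff=0.0000 vs cont=0.0000 → 0.0000 [wait]  node(7,6) S=199.6101 payoff=0.0000 vs cont=0.0000 → 0.0000 [wait]  node(7,7) S=244.2565 payoff=0.0000 vs cont=0.0000 → 0.0000 [wait]  ⇒ S*(7)=89.0282
t_6: node(6,0) S=65.7706 payoff=58.1794 vs cont=56.7146 → 58.1794 [stop]  node(6,1) S=80.4814 payoff=43.4686 vs cont=42.0038 → 43.4686 [stop]  node(6,2) S=98.4826 payoff=25.4674 vs cont=24.1965 → 25.4674 [stop]  node(6,3) S=120.5100 payoff=3.4400 vs cont=8.7615 → 8.7615 [wait]  node(6,4) S=147.4643 payoff=0.0000 vs cont=1.4662 → 1.4662 [wait]  node(6,5) S=180.4474 payoff=0.0000 vs cont=0.0000 → 0.0000 [wait]  node(6,6) S=220.8077 payoff=0.0000 vs cont=0.0000 → 0.0000 [wait]  ⇒ S*(6)=98.4826
t_5: node(5,0) S=72.7552 payoff=51.1948 vs cont=49.7301 → 51.1948 [stop]  node(5,1) S=89.0282 payoff=34.9218 vs cont=33.4571 → 34.9218 [stop]  node(5,2) S=108.9410 payoff=15.0090 vs cont=16.3520 → 16.3520 [wait]  node(5,3) S=133.3076 payoff=0.0000 vs cont=4.8088 → 4.8088 [wait]  node(5,4) S=163.1243 payoff=0.0000 vs cont=0.6753 → 0.6753 [wait]  node(5,5) S=199.6101 payoff=0.0000 vs cont=0.0000 → 0.0000 [wait]  ⇒ S*(5)=89.0282
t_4: node(4,0) S=80.4814 payoff=43.4686 vs cont=42.0038 → 43.4686 [stop]  node(4,1) S=98.4826 payoff=25.4674 vs cont=24.7113 → 25.4674 [stop]  node(4,2) S=120.5100 payoff=3.4400 vs cont=10.0683 → 10.0683 [wait]  node(4,3) S=147.4643 payoff=0.0000 vs cont=2.5710 → 2.5710 [wait]  node(4,4) S=180.4474 payoff=0.0000 vs cont=0.3110 → 0.3110 [wait]  ⇒ S*(4)=98.4826
t_3: node(3,0) S=89.0282 payoff=34.9218 vs cont=33.4571 → 34.9218 [stop]  node(3,1) S=108.9410 payoff=15.0090 vs cont=17.0415 → 17.0415 [wait]  node(3,2) S=133.3076 payoff=0.0000 vs cont=5.9936 → 5.9936 [wait]  node(3,3) S=163.1243 payoff=0.0000 vs cont=1.3482 → 1.3482 [wait]  ⇒ S*(3)=89.0282
t_2: node(2,0) S=98.4826 payoff=25.4674 vs cont=25.0751 → 25.4674 [stop]  node(2,1) S=120.5100 payoff=3.4400 vs cont=11.0110 → 11.0110 [wait]  node(2,2) S=147.4643 payoff=0.0000 vs cont=3.4717 → 3.4717 [wait]  ⇒ S*(2)=98.4826
t_1: node(1,0) S=108.9410 payoff=15.0090 vs cont=17.5389 → 17.5389 [wait]  node(1,1) S=133.3076 payoff=0.0000 vs cont=6.9030 → 6.9030 [wait]  ⇒ S*(1)=-
t_0: node(0,0) S=120.5100 payoff=3.4400 vs cont=11.7199 → 11.7199 [wait]  ⇒ S*(0)=-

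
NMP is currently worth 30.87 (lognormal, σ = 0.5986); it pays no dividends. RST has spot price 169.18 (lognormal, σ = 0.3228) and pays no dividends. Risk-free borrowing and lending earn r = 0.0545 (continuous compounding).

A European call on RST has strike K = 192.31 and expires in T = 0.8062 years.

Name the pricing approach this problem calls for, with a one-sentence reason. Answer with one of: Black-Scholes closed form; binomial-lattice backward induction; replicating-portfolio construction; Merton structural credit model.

Key observation: with RST following a GBM at constant σ and r, the European call struck at 192.31 prices in closed form — nothing here needs a stepwise model or a balance sheet.

framework: Black-Scholes closed form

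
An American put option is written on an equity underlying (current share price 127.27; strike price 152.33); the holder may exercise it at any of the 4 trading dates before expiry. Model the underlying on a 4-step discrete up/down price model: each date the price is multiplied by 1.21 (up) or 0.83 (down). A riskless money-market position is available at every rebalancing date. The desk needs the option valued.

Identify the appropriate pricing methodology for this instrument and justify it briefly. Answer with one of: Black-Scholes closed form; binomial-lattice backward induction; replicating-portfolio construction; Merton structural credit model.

framework: binomial-lattice backward induction

Key observation: an American put (K = 152.33, S₀ = 127.27) on a 4-date tree has no closed form — the optimal stopping decision is embedded and must be resolved recursively from expiry.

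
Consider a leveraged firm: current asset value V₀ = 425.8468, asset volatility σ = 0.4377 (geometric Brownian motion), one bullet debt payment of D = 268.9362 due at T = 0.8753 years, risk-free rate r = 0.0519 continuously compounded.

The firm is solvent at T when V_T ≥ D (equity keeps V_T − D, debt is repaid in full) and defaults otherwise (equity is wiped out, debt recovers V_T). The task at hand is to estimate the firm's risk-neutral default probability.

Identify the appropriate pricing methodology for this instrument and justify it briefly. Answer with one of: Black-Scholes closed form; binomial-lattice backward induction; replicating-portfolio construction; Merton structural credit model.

framework: Merton structural credit model

Key observation: the data describe a firm's assets (V₀ = 425.8468, GBM) and a single zero-coupon debt of face 268.9362, so credit quantities follow from equity-as-call in the structural model.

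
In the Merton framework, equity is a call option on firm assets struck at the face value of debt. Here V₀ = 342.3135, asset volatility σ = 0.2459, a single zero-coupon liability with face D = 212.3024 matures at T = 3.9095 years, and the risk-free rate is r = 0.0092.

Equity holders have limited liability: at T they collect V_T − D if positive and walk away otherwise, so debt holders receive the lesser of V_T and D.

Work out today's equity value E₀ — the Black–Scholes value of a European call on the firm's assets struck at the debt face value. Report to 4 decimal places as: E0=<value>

Apply the equity-as-call identities (strike 212.3024, horizon 3.9095 years):
d₁ = [ln(V₀/D) + (r + σ²/2)T] / (σ√T)
   = [ln(342.3135/212.3024) + (0.0092 + 0.5·0.2459²)·3.9095] / (0.2459·√3.9095)
   = [0.477715 + 0.154165] / 0.486205 = 1.299618
d₂ = d₁ − σ√T = 1.299618 − 0.486205 = 0.813413
N(d₁) = 0.903134,  N(d₂) = 0.792009,  e^(−rT) = 0.964672
E₀ = V₀·N(d₁) − D·e^(−rT)·N(d₂)
   = 342.3135·0.903134 − 212.3024·0.964672·0.792009 = 146.949757

E0=146.9498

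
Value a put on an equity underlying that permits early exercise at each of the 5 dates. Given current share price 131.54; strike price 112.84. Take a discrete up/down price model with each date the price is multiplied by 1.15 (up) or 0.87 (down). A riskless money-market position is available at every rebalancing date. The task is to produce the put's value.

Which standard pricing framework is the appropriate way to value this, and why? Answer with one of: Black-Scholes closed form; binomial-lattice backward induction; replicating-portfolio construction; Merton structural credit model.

Key observation: early exercise of the strike-112.84 put must be checked at each of the 5 dates (spot 131.54), which forces a node-by-node comparison of intrinsic and continuation value backward from expiry.

framework: binomial-lattice backward induction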